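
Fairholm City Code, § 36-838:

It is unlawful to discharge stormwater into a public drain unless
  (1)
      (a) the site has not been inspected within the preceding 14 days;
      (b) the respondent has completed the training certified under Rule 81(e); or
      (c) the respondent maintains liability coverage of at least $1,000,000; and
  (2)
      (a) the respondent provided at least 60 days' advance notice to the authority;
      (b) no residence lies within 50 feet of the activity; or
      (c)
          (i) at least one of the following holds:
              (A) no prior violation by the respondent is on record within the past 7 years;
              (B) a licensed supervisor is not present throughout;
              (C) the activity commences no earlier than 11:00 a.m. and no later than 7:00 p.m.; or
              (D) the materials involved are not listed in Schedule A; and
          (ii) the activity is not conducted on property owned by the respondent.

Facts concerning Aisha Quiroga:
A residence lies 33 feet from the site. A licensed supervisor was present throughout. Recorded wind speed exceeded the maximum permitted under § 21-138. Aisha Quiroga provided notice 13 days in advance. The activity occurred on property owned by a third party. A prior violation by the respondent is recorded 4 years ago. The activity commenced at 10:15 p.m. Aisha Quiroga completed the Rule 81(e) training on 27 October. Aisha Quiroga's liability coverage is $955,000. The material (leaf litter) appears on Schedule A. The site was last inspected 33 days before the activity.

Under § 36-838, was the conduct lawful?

(a) not (site inspected) — holds.
(b) training certified — satisfied.
(c) coverage ≥ $1,000,000 — fails.
(1): T OR T OR F → true.
(a) ≥60 days' notice — not met.
(b) no residence in 50 ft — not met.
(A) no prior violation — not satisfied.
(B) not (supervisor present) — not satisfied.
(C) start within hours — fails.
(D) not (Schedule A material) — not met.
So (i) is not satisfied (F OR F OR F OR F).
(ii) not (own property) — met.
(c): F AND T → false.
(2): F OR F OR F → false.
Overall: T AND F → false.

No — unlawful.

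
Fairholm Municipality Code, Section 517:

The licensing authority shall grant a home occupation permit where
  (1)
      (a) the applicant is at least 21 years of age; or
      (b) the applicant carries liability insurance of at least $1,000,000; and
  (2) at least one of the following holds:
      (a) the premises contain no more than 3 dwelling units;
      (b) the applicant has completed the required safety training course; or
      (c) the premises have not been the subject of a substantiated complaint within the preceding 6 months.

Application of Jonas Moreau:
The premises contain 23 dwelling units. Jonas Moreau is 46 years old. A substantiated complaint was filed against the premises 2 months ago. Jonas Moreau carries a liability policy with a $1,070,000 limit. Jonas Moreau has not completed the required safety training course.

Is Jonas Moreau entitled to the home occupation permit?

(a) age ≥ 21 — holds.
(b) insurance ≥ $1,000,000 — met.
(1): T OR T → true.
(a) ≤ 3 units — not satisfied.
(b) safety training — not met.
(c) no complaint in 6 mo. — not satisfied.
(2) = F OR F OR F = false.
Overall = T AND F = false.

No — denied.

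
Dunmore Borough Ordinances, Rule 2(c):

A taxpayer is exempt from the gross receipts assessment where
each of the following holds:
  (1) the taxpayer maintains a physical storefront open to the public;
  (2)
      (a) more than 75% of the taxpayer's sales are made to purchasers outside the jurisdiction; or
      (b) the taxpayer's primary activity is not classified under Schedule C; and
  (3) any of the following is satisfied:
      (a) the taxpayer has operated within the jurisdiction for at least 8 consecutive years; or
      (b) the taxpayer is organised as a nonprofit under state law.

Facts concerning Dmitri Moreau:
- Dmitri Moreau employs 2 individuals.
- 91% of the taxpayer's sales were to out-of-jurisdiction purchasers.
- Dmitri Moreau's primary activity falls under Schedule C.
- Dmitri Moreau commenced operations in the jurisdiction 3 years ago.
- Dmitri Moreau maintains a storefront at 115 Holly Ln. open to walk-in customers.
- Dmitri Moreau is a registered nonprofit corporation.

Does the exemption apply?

Yes — exempt.

(1) has storefront — met.
(a) >75% out-of-jur. sales — met.
(b) not (Schedule C activity) — not met.
So (2) is satisfied (T OR F).
(a) ≥ 8 yrs in jurisdiction — not met.
(b) nonprofit — holds.
So (3) is satisfied (F OR T).
So Overall is satisfied (T AND T AND T).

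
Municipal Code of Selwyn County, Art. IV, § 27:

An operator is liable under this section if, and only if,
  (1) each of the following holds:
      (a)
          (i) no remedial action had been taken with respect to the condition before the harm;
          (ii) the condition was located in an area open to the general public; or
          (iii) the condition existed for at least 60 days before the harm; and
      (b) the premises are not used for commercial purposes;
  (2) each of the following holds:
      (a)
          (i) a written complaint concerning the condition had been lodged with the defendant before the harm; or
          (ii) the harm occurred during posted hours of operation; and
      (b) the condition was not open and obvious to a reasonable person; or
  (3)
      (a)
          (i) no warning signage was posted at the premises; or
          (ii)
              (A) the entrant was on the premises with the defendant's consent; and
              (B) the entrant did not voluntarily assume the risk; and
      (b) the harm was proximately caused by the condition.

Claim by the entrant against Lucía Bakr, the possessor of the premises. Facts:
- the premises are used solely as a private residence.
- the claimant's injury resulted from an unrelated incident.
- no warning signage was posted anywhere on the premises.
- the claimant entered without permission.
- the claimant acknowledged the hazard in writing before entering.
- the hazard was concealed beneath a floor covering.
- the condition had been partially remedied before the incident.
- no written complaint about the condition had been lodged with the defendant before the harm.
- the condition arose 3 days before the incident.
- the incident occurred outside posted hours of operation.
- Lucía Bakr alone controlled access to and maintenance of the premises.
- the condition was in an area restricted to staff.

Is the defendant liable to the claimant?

(i) no remedial action — fails.
(ii) public area — not met.
(iii) condition ≥60 days old — not satisfied.
(a): F OR F OR F → false.
(b) not (commercial use) — holds.
(1) = F AND T = false.
(i) complaint lodged — not met.
(ii) during posted hours — fails.
So (a) is not satisfied (F OR F).
(b) not open/obvious — holds.
So (2) is not satisfied (F AND T).
(i) no signage posted — holds.
(A) consent to enter — fails.
(B) no assumed risk — not met.
So (ii) is not satisfied (F AND F).
(a) = T OR F = true.
(b) proximate cause — fails.
So (3) is not satisfied (T AND F).
So Overall is not satisfied (F OR F OR F).

No — not liable.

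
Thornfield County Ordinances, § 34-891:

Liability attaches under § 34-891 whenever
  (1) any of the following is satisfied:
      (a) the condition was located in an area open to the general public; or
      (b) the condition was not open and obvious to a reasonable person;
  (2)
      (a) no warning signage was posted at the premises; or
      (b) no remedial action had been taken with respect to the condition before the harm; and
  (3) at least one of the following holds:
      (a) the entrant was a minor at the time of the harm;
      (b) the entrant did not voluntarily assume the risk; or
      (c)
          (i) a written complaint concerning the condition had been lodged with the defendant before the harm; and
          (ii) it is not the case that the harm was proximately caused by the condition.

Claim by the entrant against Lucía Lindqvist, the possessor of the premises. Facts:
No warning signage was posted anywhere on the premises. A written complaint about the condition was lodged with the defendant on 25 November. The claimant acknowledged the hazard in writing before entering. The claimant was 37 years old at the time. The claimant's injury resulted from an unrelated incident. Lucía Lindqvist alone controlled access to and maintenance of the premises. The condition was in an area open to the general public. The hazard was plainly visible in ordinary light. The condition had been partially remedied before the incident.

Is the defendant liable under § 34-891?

(a) public area — holds.
(b) not open/obvious — fails.
(1) = T OR F = true.
(a) no signage posted — met.
(b) no remedial action — not satisfied.
So (2) is satisfied (T OR F).
(a) entrant a minor — not met.
(b) no assumed risk — not met.
(i) complaint lodged — satisfied.
(ii) not (proximate cause) — met.
(c): T AND T → true.
(3): F OR F OR T → true.
Overall: T AND T AND T → true.

Yes — liable.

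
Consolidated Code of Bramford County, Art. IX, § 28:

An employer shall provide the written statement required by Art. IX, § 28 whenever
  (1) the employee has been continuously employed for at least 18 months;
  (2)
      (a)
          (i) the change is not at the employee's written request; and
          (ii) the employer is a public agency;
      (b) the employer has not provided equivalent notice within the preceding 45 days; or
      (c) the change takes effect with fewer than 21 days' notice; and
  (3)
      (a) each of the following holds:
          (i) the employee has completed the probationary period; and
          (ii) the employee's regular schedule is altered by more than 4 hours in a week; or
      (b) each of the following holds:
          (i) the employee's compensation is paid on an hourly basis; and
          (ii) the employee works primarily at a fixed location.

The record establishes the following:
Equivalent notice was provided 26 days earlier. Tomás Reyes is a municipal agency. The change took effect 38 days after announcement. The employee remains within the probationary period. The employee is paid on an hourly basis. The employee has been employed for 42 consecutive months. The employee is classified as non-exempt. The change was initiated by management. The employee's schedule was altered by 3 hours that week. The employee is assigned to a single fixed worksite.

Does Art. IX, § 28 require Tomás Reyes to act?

Yes — required.

(1) tenure ≥ 18 mo. — satisfied.
(i) not employee-requested — met.
(ii) public agency — satisfied.
So (a) is satisfied (T AND T).
(b) no recent notice — not met.
(c) < 21 days' notice — not satisfied.
(2): T OR F OR F → true.
(i) past probation — not met.
(ii) schedule shift > 4h — not met.
So (a) is not satisfied (F AND F).
(i) hourly-paid — satisfied.
(ii) fixed location — met.
So (b) is satisfied (T AND T).
So (3) is satisfied (F OR T).
Overall = T AND T AND T = true.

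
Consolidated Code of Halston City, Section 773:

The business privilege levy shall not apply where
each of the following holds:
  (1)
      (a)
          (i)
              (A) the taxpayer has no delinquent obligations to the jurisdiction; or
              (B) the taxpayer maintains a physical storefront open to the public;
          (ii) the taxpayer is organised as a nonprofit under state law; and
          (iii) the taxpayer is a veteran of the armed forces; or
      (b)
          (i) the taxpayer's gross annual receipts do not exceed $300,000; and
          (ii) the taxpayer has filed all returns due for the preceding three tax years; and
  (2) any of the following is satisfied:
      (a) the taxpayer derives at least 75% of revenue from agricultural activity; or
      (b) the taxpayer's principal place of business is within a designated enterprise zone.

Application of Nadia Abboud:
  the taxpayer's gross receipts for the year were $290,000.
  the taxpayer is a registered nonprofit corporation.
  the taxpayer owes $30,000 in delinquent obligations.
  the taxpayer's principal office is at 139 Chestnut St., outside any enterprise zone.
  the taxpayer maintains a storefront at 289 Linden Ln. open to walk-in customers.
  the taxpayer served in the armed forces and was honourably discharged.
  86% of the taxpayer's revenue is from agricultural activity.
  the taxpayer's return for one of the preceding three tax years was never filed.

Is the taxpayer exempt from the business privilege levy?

Yes — exempt.

(A) no delinquency — fails.
(B) has storefront — holds.
So (i) is satisfied (F OR T).
(ii) nonprofit — met.
(iii) veteran — holds.
So (a) is satisfied (T AND T AND T).
(i) receipts ≤ $300,000 — holds.
(ii) returns current — not satisfied.
(b): T AND F → false.
So (1) is satisfied (T OR F).
(a) ≥75% agricultural — met.
(b) in enterprise zone — not met.
(2): T OR F → true.
Overall = T AND T = true.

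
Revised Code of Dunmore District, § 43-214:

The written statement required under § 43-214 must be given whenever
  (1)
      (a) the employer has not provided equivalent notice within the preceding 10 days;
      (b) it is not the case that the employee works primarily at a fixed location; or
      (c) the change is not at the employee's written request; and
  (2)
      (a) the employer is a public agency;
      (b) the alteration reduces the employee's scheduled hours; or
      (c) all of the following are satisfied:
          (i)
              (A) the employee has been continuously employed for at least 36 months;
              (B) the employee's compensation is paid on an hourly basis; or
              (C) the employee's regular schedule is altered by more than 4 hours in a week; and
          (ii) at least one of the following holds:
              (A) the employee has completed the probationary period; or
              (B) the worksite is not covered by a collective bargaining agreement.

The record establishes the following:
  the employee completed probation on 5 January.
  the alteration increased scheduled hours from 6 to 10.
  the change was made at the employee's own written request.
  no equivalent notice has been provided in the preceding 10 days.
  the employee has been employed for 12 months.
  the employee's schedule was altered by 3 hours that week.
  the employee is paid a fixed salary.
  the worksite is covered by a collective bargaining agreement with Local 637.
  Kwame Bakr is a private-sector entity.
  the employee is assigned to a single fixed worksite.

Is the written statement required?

No — not required.

(a) no recent notice — holds.
(b) not (fixed location) — fails.
(c) not employee-requested — fails.
So (1) is satisfied (T OR F OR F).
(a) public agency — fails.
(b) hours reduced — not met.
(A) tenure ≥ 36 mo. — fails.
(B) hourly-paid — not satisfied.
(C) schedule shift > 4h — not satisfied.
So (i) is not satisfied (F OR F OR F).
(A) past probation — satisfied.
(B) no CBA — not met.
(ii) = T OR F = true.
(c): F AND T → false.
(2): F OR F OR F → false.
Overall = T AND F = false.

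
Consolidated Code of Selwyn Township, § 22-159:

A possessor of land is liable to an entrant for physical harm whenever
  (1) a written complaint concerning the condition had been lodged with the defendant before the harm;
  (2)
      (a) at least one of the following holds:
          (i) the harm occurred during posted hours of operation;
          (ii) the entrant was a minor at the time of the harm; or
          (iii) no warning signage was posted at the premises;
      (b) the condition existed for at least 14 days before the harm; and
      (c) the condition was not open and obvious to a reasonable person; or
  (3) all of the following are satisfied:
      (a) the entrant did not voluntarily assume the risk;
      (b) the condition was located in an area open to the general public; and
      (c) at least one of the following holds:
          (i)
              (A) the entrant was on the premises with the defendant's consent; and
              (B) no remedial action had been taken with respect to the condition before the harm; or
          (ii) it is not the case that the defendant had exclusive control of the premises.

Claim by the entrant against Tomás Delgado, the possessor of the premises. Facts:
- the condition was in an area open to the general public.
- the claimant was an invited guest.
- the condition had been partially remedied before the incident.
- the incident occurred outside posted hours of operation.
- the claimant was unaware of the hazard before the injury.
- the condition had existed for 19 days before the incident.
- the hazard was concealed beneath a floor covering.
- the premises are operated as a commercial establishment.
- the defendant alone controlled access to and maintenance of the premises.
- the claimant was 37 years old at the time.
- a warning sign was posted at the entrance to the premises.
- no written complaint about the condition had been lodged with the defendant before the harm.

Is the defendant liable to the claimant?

No — not liable.

(1) complaint lodged — not satisfied.
(i) during posted hours — fails.
(ii) entrant a minor — not met.
(iii) no signage posted — fails.
So (a) is not satisfied (F OR F OR F).
(b) condition ≥14 days old — holds.
(c) not open/obvious — satisfied.
(2) = F AND T AND T = false.
(a) no assumed risk — satisfied.
(b) public area — met.
(A) consent to enter — met.
(B) no remedial action — fails.
(i) = T AND F = false.
(ii) not (exclusive control) — fails.
(c): F OR F → false.
(3): T AND T AND F → false.
Overall = F OR F OR F = false.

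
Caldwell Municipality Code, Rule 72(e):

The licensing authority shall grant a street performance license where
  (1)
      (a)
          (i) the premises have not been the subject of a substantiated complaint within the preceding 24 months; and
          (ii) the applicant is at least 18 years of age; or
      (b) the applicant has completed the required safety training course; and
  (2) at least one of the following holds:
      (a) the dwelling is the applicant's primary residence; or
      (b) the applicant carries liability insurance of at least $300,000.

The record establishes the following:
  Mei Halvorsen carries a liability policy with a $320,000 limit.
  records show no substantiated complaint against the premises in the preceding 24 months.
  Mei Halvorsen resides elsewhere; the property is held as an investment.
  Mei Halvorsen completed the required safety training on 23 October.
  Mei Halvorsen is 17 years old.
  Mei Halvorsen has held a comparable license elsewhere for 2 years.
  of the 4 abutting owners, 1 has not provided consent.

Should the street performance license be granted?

(i) no complaint in 24 mo. — satisfied.
(ii) age ≥ 18 — not met.
So (a) is not satisfied (T AND F).
(b) safety training — satisfied.
So (1) is satisfied (F OR T).
(a) primary residence — not satisfied.
(b) insurance ≥ $300,000 — met.
(2): F OR T → true.
So Overall is satisfied (T AND T).

Yes — granted.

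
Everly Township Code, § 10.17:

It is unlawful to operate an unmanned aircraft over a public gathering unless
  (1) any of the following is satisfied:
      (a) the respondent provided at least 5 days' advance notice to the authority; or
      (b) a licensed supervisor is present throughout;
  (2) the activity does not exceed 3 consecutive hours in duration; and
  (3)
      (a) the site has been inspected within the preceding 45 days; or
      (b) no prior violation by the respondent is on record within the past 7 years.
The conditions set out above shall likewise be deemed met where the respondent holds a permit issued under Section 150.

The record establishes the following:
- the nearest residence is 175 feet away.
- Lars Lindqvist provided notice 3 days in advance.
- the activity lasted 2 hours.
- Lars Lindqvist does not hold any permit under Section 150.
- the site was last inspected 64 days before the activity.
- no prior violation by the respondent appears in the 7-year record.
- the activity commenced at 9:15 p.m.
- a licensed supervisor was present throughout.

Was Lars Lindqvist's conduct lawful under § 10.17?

(a) ≥5 days' notice — not satisfied.
(b) supervisor present — satisfied.
So (1) is satisfied (F OR T).
(2) ≤ 3 hrs duration — holds.
(a) site inspected — fails.
(b) no prior violation — satisfied.
So (3) is satisfied (F OR T).
Overall = T AND T AND T = true.
Exception (holds permit) — not satisfied.
Result: main true OR exception false → true.

Yes — lawful.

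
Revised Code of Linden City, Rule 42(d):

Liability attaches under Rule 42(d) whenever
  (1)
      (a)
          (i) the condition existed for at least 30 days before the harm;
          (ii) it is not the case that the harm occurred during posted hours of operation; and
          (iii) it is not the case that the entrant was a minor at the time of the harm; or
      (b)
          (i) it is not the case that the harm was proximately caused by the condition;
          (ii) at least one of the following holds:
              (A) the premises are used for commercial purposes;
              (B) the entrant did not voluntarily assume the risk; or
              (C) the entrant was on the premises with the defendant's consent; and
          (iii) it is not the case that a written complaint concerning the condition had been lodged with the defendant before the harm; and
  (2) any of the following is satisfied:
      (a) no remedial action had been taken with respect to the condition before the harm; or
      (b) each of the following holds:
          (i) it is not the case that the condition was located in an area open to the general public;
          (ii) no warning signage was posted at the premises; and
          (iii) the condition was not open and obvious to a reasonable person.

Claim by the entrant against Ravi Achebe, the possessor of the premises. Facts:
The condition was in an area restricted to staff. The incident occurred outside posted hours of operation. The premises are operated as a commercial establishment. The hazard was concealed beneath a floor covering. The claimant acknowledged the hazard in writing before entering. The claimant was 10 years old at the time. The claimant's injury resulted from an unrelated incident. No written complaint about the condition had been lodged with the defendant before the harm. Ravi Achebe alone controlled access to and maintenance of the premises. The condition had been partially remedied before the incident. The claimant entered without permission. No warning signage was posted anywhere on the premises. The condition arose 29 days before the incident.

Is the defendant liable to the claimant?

(i) condition ≥30 days old — fails.
(ii) not (during posted hours) — satisfied.
(iii) not (entrant a minor) — not met.
So (a) is not satisfied (F AND T AND F).
(i) not (proximate cause) — holds.
(A) commercial use — satisfied.
(B) no assumed risk — not satisfied.
(C) consent to enter — fails.
(ii): T OR F OR F → true.
(iii) not (complaint lodged) — met.
So (b) is satisfied (T AND T AND T).
So (1) is satisfied (F OR T).
(a) no remedial action — fails.
(i) not (public area) — met.
(ii) no signage posted — satisfied.
(iii) not open/obvious — holds.
(b): T AND T AND T → true.
(2) = F OR T = true.
So Overall is satisfied (T AND T).

Yes — liable.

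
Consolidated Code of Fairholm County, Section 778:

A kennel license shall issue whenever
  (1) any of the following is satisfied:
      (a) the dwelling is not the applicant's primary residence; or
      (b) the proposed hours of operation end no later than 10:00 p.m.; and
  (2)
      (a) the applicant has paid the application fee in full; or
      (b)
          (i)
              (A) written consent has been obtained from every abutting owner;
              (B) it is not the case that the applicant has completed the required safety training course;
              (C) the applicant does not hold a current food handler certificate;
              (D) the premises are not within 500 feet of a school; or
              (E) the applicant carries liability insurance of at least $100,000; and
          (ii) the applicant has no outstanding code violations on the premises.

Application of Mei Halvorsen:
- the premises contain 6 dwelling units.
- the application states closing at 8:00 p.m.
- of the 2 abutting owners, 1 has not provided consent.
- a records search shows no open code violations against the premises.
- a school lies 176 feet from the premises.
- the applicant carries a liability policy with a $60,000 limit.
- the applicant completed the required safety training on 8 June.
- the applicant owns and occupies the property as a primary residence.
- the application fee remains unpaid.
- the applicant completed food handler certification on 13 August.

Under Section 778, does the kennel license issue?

No — denied.

(a) not (primary residence) — fails.
(b) closes by 10 p.m. — holds.
(1): F OR T → true.
(a) fee paid — not satisfied.
(A) all abutters consent — fails.
(B) not (safety training) — not met.
(C) not (food handler cert.) — not satisfied.
(D) ≥500 ft from school — fails.
(E) insurance ≥ $100,000 — not met.
(i): F OR F OR F OR F OR F → false.
(ii) no code violations — met.
(b) = F AND T = false.
So (2) is not satisfied (F OR F).
So Overall is not satisfied (T AND F).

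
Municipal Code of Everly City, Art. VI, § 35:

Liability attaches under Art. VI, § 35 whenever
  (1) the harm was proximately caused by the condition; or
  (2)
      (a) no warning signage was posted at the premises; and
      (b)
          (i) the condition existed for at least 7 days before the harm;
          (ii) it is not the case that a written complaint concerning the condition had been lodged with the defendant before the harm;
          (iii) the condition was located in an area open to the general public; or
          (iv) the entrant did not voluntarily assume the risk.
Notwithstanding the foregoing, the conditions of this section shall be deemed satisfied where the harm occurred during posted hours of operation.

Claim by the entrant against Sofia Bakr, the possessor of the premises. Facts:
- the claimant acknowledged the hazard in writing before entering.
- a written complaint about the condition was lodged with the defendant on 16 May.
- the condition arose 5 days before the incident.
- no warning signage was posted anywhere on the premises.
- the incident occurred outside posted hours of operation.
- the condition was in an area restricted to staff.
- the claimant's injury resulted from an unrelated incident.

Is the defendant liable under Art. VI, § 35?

No — not liable.

(1) proximate cause — fails.
(a) no signage posted — holds.
(i) condition ≥7 days old — fails.
(ii) not (complaint lodged) — not met.
(iii) public area — not met.
(iv) no assumed risk — not met.
(b) = F OR F OR F OR F = false.
(2) = T AND F = false.
Overall = F OR F = false.
Exception (during posted hours) — not satisfied.
Result: main false OR exception false → false.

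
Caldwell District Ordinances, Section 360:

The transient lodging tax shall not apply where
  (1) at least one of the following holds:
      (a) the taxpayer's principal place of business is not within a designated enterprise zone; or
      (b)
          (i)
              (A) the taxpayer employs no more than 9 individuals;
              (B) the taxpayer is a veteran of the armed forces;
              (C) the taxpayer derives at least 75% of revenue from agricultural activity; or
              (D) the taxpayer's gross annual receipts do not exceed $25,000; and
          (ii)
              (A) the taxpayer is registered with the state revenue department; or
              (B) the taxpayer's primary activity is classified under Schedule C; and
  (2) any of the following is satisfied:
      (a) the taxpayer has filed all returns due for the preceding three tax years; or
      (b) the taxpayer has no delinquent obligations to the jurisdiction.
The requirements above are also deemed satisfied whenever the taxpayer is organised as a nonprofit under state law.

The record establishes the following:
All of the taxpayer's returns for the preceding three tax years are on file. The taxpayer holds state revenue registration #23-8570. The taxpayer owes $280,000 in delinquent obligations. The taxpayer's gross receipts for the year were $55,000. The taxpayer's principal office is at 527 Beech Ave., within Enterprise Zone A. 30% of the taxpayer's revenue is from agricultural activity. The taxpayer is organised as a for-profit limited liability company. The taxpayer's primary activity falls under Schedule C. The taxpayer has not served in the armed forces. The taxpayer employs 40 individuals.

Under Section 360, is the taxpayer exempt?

No — not exempt.

(a) not (in enterprise zone) — fails.
(A) ≤ 9 employees — fails.
(B) veteran — not met.
(C) ≥75% agricultural — not satisfied.
(D) receipts ≤ $25,000 — fails.
So (i) is not satisfied (F OR F OR F OR F).
(A) state-registered — holds.
(B) Schedule C activity — satisfied.
So (ii) is satisfied (T OR T).
So (b) is not satisfied (F AND T).
(1): F OR F → false.
(a) returns current — met.
(b) no delinquency — not met.
So (2) is satisfied (T OR F).
Overall = F AND T = false.
Exception (nonprofit) — not satisfied.
Result: main false OR exception false → false.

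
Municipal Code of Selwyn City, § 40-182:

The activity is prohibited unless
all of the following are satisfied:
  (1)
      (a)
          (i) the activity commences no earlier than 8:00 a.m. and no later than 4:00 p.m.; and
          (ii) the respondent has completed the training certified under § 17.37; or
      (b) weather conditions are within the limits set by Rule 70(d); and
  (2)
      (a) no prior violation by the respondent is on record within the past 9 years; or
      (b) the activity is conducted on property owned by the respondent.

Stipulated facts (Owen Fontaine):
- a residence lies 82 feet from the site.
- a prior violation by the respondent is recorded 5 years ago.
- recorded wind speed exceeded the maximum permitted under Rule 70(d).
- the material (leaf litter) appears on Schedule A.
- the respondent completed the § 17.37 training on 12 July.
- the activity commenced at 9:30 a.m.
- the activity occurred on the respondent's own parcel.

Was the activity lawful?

Yes — lawful.

(i) start within hours — met.
(ii) training certified — holds.
So (a) is satisfied (T AND T).
(b) weather ok — fails.
(1) = T OR F = true.
(a) no prior violation — fails.
(b) own property — met.
So (2) is satisfied (F OR T).
Overall = T AND T = true.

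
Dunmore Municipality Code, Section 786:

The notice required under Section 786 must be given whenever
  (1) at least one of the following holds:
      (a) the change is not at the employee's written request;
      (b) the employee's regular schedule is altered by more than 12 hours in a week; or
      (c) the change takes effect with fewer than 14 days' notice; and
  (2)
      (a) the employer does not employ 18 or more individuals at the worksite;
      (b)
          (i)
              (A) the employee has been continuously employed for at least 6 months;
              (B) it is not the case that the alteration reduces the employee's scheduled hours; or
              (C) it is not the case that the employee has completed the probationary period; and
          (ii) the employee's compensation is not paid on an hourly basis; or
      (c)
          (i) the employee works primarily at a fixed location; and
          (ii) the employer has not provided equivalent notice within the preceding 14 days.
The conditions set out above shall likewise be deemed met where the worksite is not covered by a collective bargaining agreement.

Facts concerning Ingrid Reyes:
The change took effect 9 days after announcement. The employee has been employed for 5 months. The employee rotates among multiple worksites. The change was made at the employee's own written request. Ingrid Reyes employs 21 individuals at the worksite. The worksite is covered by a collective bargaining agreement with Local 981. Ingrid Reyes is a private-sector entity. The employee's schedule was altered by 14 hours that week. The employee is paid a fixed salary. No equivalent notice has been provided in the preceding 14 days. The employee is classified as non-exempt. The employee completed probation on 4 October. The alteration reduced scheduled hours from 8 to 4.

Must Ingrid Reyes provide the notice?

(a) not employee-requested — not met.
(b) schedule shift > 12h — met.
(c) < 14 days' notice — holds.
So (1) is satisfied (F OR T OR T).
(a) not (≥ 18 at site) — fails.
(A) tenure ≥ 6 mo. — not satisfied.
(B) not (hours reduced) — fails.
(C) not (past probation) — not met.
So (i) is not satisfied (F OR F OR F).
(ii) not (hourly-paid) — holds.
So (b) is not satisfied (F AND T).
(i) fixed location — not met.
(ii) no recent notice — met.
(c) = F AND T = false.
(2): F OR F OR F → false.
Overall: T AND F → false.
Exception (no CBA) — not satisfied.
Result: main false OR exception false → false.

No — not required.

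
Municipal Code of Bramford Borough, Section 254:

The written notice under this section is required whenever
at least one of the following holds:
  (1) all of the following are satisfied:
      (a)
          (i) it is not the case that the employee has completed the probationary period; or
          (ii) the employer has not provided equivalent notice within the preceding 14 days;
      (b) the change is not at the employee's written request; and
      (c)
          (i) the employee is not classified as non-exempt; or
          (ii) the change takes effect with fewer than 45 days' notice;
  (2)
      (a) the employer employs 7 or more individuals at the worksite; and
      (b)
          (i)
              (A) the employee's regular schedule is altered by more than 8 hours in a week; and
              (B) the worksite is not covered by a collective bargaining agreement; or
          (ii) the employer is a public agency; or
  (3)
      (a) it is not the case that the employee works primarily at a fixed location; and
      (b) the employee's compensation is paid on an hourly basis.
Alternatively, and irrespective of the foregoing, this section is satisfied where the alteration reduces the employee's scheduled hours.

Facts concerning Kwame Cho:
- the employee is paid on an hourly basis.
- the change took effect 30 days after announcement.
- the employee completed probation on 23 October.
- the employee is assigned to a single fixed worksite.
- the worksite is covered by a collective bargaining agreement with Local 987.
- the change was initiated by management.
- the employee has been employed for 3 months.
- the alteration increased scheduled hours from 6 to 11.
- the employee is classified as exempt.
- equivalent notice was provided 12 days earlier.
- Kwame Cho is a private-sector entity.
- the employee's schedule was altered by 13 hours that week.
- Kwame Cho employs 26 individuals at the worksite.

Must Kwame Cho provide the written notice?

(i) not (past probation) — fails.
(ii) no recent notice — not met.
(a) = F OR F = false.
(b) not employee-requested — met.
(i) not (non-exempt) — met.
(ii) < 45 days' notice — met.
(c) = T OR T = true.
(1): F AND T AND T → false.
(a) ≥ 7 at site — satisfied.
(A) schedule shift > 8h — holds.
(B) no CBA — not met.
(i): T AND F → false.
(ii) public agency — fails.
So (b) is not satisfied (F OR F).
(2): T AND F → false.
(a) not (fixed location) — not met.
(b) hourly-paid — satisfied.
(3): F AND T → false.
Overall: F OR F OR F → false.
Exception (hours reduced) — not satisfied.
Result: main false OR exception false → false.

No — not required.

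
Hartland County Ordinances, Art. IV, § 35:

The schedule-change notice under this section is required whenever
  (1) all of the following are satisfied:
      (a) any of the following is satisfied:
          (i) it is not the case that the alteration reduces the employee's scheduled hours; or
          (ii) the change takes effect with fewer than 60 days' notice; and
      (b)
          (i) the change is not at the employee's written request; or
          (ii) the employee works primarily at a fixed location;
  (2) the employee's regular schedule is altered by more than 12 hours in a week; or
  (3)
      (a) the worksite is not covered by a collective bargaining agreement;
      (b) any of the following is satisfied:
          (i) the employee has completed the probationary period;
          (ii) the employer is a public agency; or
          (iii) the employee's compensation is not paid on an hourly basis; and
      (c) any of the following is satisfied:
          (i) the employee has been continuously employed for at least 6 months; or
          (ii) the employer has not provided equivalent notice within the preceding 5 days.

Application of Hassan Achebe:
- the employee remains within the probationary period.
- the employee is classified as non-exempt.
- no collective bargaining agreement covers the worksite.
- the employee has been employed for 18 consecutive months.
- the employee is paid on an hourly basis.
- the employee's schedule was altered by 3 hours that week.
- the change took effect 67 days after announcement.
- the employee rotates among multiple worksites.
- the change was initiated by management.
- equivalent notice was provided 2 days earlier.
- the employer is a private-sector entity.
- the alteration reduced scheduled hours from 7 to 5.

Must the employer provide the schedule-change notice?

(i) not (hours reduced) — fails.
(ii) < 60 days' notice — not met.
(a) = F OR F = false.
(i) not employee-requested — holds.
(ii) fixed location — fails.
(b): T OR F → true.
(1): F AND T → false.
(2) schedule shift > 12h — not satisfied.
(a) no CBA — met.
(i) past probation — not satisfied.
(ii) public agency — fails.
(iii) not (hourly-paid) — fails.
(b) = F OR F OR F = false.
(i) tenure ≥ 6 mo. — satisfied.
(ii) no recent notice — not met.
(c) = T OR F = true.
So (3) is not satisfied (T AND F AND T).
So Overall is not satisfied (F OR F OR F).

No — not required.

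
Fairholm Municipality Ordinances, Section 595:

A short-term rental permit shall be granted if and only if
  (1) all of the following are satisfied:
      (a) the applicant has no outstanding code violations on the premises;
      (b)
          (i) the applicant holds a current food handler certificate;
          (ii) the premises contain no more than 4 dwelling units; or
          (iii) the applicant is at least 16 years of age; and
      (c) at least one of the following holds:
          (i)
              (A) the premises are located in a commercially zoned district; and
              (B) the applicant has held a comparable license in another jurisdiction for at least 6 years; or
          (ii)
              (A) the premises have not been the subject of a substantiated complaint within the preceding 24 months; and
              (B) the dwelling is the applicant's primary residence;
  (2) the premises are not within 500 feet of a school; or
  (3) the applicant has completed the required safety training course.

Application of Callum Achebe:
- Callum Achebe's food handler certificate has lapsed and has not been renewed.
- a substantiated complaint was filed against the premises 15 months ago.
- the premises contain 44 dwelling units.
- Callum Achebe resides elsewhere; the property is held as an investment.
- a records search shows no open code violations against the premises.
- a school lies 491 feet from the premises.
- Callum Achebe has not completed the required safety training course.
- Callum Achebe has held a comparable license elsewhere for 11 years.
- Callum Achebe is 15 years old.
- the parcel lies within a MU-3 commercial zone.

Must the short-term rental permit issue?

(a) no code violations — met.
(i) food handler cert. — not met.
(ii) ≤ 4 units — not met.
(iii) age ≥ 16 — not met.
(b) = F OR F OR F = false.
(A) commercially zoned — holds.
(B) prior license ≥ 6 yr — holds.
(i) = T AND T = true.
(A) no complaint in 24 mo. — not met.
(B) primary residence — not met.
(ii): F AND F → false.
(c) = T OR F = true.
So (1) is not satisfied (T AND F AND T).
(2) ≥500 ft from school — fails.
(3) safety training — not satisfied.
Overall: F OR F OR F → false.

No — denied.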